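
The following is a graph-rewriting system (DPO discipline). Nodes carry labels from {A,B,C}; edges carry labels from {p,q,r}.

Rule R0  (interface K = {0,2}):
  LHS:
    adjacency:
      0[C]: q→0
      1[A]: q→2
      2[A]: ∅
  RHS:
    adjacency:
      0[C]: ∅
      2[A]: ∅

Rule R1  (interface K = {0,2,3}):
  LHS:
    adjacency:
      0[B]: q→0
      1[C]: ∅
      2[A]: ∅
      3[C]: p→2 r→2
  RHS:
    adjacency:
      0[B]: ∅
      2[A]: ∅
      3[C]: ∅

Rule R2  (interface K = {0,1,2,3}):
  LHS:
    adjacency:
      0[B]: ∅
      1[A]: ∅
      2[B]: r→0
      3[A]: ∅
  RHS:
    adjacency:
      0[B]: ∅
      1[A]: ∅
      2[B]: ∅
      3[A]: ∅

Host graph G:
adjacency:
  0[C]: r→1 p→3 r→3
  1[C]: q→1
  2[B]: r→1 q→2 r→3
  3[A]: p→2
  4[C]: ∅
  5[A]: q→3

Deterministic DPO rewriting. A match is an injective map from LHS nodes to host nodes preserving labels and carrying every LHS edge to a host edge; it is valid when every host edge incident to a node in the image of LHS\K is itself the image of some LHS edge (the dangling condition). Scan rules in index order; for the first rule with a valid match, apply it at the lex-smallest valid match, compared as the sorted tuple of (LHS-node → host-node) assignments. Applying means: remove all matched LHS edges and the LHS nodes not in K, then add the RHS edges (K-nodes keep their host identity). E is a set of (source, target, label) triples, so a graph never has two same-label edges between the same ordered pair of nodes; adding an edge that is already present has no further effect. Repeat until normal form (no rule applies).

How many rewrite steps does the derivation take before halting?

start.  V:6 E:9  edges: 0-r->1 0-p->3 0-r->3 1-q->1 2-r->1 2-q->2 2-r->3 3-p->2 5-q->3
1. fire R0 via {0↦1, 1↦5, 2↦3}  →  V:5 E:7  edges: 0-r->1 0-p->3 0-r->3 2-r->1 2-q->2 2-r->3 3-p->2
2. fire R1 via {0↦2, 1↦4, 2↦3, 3↦0}  →  V:4 E:4  edges: 0-r->1 2-r->1 2-r->3 3-p->2
normal form: no rule applies after step 2

Answer: 2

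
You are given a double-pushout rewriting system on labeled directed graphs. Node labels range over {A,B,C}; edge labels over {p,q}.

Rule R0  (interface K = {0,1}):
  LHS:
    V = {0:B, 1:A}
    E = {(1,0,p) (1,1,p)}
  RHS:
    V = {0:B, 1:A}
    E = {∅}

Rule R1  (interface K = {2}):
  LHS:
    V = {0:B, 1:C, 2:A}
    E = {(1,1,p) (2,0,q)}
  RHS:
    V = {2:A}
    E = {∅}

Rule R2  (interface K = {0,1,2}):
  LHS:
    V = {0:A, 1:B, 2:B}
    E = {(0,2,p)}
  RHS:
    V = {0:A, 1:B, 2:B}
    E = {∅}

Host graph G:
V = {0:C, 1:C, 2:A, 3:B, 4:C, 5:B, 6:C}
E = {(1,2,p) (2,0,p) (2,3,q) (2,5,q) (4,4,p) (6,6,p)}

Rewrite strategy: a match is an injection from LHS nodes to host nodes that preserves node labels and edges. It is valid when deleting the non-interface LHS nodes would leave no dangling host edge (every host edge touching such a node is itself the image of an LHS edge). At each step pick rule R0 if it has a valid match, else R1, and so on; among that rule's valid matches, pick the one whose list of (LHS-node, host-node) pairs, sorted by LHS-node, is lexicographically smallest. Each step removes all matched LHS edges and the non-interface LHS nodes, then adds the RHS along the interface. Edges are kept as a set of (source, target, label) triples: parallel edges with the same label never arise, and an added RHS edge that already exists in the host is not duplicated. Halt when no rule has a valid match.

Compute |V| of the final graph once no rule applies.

Answer: 3

Rewrite trace:
[0] host  ⇒  7 nodes, 6 edges  {1-p->2 2-p->0 2-q->3 2-q->5 4-p->4 6-p->6}
[1] R1 @ {0↦3, 1↦4, 2↦2}  ⇒  5 nodes, 4 edges  {1-p->2 2-p->0 2-q->5 6-p->6}
[2] R1 @ {0↦5, 1↦6, 2↦2}  ⇒  3 nodes, 2 edges  {1-p->2 2-p->0}
normal form: no rule applies after step 2
NF nodes: {0:C, 1:C, 2:A}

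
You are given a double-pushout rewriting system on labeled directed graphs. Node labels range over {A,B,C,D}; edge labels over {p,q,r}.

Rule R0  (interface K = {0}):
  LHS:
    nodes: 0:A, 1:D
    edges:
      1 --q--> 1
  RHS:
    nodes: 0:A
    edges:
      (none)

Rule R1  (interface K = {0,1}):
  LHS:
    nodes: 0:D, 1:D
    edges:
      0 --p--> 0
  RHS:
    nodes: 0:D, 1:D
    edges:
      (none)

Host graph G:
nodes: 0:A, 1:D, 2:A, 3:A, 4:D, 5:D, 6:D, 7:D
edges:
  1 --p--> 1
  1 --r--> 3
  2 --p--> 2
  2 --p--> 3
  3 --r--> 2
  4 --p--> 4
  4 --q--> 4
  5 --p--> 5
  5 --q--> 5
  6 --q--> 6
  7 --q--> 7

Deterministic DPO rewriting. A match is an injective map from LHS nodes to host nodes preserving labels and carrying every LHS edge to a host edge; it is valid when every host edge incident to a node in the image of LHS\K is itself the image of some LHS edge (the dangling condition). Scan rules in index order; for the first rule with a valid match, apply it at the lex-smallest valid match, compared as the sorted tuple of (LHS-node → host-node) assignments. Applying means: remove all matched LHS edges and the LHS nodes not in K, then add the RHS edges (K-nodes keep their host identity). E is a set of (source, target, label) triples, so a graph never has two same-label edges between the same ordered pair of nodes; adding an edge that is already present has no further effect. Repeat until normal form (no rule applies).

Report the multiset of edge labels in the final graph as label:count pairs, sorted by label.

Answer: p:2 r:2

Derivation:
initial: |V|=8 |E|=11  E = 1-p->1 1-r->3 2-p->2 2-p->3 3-r->2 4-p->4 4-q->4 5-p->5 5-q->5 6-q->6 7-q->7
step 1: apply R0 at {0↦0, 1↦6}  → |V|=7 |E|=10  E = 1-p->1 1-r->3 2-p->2 2-p->3 3-r->2 4-p->4 4-q->4 5-p->5 5-q->5 7-q->7
step 2: apply R0 at {0↦0, 1↦7}  → |V|=6 |E|=9  E = 1-p->1 1-r->3 2-p->2 2-p->3 3-r->2 4-p->4 4-q->4 5-p->5 5-q->5
step 3: apply R1 at {0↦1, 1↦4}  → |V|=6 |E|=8  E = 1-r->3 2-p->2 2-p->3 3-r->2 4-p->4 4-q->4 5-p->5 5-q->5
step 4: apply R1 at {0↦4, 1↦1}  → |V|=6 |E|=7  E = 1-r->3 2-p->2 2-p->3 3-r->2 4-q->4 5-p->5 5-q->5
step 5: apply R0 at {0↦0, 1↦4}  → |V|=5 |E|=6  E = 1-r->3 2-p->2 2-p->3 3-r->2 5-p->5 5-q->5
step 6: apply R1 at {0↦5, 1↦1}  → |V|=5 |E|=5  E = 1-r->3 2-p->2 2-p->3 3-r->2 5-q->5
step 7: apply R0 at {0↦0, 1↦5}  → |V|=4 |E|=4  E = 1-r->3 2-p->2 2-p->3 3-r->2
normal form: no rule applies after step 7
NF edges: [(1, 3, 'r'), (2, 2, 'p'), (2, 3, 'p'), (3, 2, 'r')]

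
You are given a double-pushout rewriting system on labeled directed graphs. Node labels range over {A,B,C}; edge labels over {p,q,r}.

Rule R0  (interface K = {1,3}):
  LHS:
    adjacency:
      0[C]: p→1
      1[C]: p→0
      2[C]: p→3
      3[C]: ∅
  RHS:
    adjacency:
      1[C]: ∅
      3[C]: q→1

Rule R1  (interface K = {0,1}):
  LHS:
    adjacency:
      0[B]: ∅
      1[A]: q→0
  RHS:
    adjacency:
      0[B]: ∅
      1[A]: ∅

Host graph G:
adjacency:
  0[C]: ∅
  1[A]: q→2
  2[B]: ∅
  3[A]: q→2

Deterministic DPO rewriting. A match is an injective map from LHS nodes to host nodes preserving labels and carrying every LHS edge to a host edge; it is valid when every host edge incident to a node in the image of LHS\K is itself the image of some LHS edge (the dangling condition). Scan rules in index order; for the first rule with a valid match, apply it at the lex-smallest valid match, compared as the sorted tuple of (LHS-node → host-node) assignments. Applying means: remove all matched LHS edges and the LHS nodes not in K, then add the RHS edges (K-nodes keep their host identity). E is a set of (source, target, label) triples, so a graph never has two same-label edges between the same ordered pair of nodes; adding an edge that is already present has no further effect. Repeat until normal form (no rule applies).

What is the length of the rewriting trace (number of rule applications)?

Answer: 2

Steps:
start.  V:4 E:2  edges: 1-q->2 3-q->2
1. fire R1 via {0↦2, 1↦1}  →  V:4 E:1  edges: 3-q->2
2. fire R1 via {0↦2, 1↦3}  →  V:4 E:0  edges: ∅
final graph: no rule applies after step 2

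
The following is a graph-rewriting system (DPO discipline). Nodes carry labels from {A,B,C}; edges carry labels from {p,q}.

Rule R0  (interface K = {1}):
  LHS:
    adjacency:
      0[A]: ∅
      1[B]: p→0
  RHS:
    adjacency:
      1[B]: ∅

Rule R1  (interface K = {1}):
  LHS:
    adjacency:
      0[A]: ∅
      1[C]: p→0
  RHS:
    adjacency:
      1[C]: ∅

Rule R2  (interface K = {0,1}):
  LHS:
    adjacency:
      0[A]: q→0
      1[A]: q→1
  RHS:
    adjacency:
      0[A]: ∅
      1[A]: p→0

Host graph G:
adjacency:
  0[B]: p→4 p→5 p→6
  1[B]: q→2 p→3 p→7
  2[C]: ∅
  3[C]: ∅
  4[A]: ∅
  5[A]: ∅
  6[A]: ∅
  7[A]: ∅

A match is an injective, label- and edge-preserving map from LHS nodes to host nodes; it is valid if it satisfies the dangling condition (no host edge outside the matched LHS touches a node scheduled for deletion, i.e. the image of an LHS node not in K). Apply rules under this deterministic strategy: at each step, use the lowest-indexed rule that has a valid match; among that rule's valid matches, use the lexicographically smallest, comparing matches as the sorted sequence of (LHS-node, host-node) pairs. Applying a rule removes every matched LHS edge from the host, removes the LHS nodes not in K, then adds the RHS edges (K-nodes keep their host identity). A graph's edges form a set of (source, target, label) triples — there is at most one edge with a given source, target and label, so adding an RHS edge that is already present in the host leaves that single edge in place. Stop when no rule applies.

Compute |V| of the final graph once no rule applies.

initial: |V|=8 |E|=6  E = 0-p->4 0-p->5 0-p->6 1-q->2 1-p->3 1-p->7
step 1: apply R0 at {0↦4, 1↦0}  → |V|=7 |E|=5  E = 0-p->5 0-p->6 1-q->2 1-p->3 1-p->7
step 2: apply R0 at {0↦5, 1↦0}  → |V|=6 |E|=4  E = 0-p->6 1-q->2 1-p->3 1-p->7
step 3: apply R0 at {0↦6, 1↦0}  → |V|=5 |E|=3  E = 1-q->2 1-p->3 1-p->7
step 4: apply R0 at {0↦7, 1↦1}  → |V|=4 |E|=2  E = 1-q->2 1-p->3
normal form: no rule applies after step 4
NF nodes: {0:B, 1:B, 2:C, 3:C}

Answer: 4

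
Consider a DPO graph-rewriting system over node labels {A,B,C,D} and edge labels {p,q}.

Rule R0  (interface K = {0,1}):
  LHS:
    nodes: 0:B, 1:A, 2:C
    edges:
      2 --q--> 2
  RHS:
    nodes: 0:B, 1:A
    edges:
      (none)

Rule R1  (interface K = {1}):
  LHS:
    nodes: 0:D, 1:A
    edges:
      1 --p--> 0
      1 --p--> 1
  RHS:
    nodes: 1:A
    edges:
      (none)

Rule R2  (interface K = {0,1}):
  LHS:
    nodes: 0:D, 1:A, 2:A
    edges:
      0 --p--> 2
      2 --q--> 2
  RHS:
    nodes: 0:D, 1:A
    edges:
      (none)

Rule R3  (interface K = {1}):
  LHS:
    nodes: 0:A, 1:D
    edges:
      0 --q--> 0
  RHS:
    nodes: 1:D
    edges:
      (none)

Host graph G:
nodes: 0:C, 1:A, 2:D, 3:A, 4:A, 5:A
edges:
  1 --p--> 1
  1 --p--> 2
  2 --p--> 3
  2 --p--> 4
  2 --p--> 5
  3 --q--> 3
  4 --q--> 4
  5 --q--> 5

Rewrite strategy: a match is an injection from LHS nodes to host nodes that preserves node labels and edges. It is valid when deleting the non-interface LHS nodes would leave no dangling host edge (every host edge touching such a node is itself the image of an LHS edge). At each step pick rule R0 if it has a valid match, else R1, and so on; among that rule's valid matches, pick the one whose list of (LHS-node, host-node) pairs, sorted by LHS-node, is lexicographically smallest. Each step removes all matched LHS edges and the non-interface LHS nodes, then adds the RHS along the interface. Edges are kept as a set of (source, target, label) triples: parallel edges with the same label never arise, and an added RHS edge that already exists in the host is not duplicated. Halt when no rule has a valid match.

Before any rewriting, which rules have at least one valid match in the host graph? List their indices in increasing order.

R0: no valid match — LHS pattern not found
R1: no valid match — 1 raw match, all fail dangling condition
R2: 9 valid matches — {0↦2, 1↦1, 2↦3}, {0↦2, 1↦1, 2↦4}, {0↦2, 1↦1, 2↦5} (+6 more)
R3: no valid match — 3 raw matches, all fail dangling condition

Answer: [R2]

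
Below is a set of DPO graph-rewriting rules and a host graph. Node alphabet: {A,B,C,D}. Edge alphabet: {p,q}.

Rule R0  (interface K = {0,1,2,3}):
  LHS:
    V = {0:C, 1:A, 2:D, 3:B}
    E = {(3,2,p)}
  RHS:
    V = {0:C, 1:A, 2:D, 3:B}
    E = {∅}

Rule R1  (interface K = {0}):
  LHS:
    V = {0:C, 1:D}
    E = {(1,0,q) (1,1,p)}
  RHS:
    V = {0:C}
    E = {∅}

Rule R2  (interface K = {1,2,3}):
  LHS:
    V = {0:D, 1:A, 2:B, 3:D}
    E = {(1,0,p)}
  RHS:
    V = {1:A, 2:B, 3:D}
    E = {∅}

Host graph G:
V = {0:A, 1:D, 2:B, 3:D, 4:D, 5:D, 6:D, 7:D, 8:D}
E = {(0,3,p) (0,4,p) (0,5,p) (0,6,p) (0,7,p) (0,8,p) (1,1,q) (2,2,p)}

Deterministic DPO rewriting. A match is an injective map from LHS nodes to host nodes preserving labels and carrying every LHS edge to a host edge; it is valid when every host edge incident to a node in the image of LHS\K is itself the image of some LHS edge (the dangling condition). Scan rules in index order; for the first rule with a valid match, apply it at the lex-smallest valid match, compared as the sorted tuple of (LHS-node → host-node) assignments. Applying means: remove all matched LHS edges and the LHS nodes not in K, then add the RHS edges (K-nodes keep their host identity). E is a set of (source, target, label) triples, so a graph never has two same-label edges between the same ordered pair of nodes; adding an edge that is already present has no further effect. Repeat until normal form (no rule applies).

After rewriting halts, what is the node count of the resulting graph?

Answer: 3

Rewrite trace:
start.  V:9 E:8  edges: 0-p->3 0-p->4 0-p->5 0-p->6 0-p->7 0-p->8 1-q->1 2-p->2
1. fire R2 via {0↦3, 1↦0, 2↦2, 3↦1}  →  V:8 E:7  edges: 0-p->4 0-p->5 0-p->6 0-p->7 0-p->8 1-q->1 2-p->2
2. fire R2 via {0↦4, 1↦0, 2↦2, 3↦1}  →  V:7 E:6  edges: 0-p->5 0-p->6 0-p->7 0-p->8 1-q->1 2-p->2
3. fire R2 via {0↦5, 1↦0, 2↦2, 3↦1}  →  V:6 E:5  edges: 0-p->6 0-p->7 0-p->8 1-q->1 2-p->2
4. fire R2 via {0↦6, 1↦0, 2↦2, 3↦1}  →  V:5 E:4  edges: 0-p->7 0-p->8 1-q->1 2-p->2
5. fire R2 via {0↦7, 1↦0, 2↦2, 3↦1}  →  V:4 E:3  edges: 0-p->8 1-q->1 2-p->2
6. fire R2 via {0↦8, 1↦0, 2↦2, 3↦1}  →  V:3 E:2  edges: 1-q->1 2-p->2
halt: no rule applies after step 6
NF nodes: {0:A, 1:D, 2:B}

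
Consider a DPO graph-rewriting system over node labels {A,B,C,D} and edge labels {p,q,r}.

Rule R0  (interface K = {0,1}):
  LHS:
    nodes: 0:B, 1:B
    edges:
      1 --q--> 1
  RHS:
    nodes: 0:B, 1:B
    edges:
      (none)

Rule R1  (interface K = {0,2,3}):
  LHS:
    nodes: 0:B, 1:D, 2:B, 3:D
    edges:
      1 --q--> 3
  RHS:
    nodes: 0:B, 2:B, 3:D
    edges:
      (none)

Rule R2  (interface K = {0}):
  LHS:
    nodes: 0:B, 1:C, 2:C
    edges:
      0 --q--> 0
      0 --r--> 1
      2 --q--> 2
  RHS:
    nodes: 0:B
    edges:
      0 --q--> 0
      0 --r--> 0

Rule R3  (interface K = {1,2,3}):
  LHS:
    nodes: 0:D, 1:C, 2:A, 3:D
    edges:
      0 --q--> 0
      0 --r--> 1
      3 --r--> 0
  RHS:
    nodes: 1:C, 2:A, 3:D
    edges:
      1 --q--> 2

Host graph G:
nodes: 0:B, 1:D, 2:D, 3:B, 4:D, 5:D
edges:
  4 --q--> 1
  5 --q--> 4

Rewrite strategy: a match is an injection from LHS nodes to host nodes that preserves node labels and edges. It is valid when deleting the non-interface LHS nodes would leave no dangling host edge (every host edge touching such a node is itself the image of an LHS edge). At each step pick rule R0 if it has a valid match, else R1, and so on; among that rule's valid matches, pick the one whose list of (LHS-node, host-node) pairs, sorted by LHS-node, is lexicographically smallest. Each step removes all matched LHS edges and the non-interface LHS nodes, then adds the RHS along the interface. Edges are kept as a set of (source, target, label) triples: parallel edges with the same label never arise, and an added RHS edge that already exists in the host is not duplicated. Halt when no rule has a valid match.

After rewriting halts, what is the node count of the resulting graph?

Answer: 4

Steps:
start.  V:6 E:2  edges: 4-q->1 5-q->4
1. fire R1 via {0↦0, 1↦5, 2↦3, 3↦4}  →  V:5 E:1  edges: 4-q->1
2. fire R1 via {0↦0, 1↦4, 2↦3, 3↦1}  →  V:4 E:0  edges: ∅
halt: no rule applies after step 2
NF nodes: {0:B, 1:D, 2:D, 3:B}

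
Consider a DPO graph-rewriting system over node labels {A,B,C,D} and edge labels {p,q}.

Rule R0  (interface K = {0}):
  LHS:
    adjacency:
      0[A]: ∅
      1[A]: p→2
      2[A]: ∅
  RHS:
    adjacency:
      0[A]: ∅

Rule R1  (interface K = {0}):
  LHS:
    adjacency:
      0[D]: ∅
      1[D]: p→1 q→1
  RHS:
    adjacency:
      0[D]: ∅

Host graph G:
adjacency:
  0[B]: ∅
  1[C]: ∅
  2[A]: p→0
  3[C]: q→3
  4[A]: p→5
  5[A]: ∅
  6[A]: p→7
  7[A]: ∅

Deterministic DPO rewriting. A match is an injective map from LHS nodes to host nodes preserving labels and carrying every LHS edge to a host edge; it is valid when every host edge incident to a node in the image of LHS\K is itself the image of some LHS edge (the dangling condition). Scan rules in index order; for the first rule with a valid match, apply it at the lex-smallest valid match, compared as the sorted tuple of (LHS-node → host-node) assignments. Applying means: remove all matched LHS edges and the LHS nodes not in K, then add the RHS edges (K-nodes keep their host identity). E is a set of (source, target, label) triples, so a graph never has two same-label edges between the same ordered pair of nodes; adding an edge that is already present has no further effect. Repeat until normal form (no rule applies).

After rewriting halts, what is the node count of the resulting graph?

Answer: 4

Rewrite trace:
[0] host  ⇒  8 nodes, 4 edges  {2-p->0 3-q->3 4-p->5 6-p->7}
[1] R0 @ {0↦2, 1↦4, 2↦5}  ⇒  6 nodes, 3 edges  {2-p->0 3-q->3 6-p->7}
[2] R0 @ {0↦2, 1↦6, 2↦7}  ⇒  4 nodes, 2 edges  {2-p->0 3-q->3}
normal form: no rule applies after step 2
NF nodes: {0:B, 1:C, 2:A, 3:C}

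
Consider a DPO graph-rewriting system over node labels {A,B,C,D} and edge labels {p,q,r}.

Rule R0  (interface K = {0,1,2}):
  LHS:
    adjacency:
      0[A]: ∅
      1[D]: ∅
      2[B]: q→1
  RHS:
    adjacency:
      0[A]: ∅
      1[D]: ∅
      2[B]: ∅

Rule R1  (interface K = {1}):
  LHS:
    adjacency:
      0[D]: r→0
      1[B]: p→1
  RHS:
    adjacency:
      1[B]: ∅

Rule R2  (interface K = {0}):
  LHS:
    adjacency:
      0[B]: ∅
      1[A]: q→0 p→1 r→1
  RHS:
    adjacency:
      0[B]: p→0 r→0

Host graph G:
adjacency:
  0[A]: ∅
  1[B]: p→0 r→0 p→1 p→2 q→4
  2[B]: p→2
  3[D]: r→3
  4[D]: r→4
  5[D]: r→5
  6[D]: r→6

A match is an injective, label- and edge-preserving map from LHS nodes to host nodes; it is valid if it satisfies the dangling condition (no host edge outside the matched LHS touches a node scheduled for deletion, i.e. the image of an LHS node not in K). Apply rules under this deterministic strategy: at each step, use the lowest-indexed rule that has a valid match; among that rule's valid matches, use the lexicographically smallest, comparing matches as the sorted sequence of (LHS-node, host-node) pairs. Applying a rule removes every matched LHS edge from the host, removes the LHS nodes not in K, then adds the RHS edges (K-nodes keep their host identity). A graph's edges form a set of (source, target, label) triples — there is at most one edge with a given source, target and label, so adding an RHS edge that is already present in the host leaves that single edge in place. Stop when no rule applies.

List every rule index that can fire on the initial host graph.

R0: 1 valid match — {0↦0, 1↦4, 2↦1}
R1: 6 valid matches — {0↦3, 1↦1}, {0↦3, 1↦2}, {0↦5, 1↦1} (+3 more)
R2: no valid match — LHS pattern not found

Answer: [R0,R1]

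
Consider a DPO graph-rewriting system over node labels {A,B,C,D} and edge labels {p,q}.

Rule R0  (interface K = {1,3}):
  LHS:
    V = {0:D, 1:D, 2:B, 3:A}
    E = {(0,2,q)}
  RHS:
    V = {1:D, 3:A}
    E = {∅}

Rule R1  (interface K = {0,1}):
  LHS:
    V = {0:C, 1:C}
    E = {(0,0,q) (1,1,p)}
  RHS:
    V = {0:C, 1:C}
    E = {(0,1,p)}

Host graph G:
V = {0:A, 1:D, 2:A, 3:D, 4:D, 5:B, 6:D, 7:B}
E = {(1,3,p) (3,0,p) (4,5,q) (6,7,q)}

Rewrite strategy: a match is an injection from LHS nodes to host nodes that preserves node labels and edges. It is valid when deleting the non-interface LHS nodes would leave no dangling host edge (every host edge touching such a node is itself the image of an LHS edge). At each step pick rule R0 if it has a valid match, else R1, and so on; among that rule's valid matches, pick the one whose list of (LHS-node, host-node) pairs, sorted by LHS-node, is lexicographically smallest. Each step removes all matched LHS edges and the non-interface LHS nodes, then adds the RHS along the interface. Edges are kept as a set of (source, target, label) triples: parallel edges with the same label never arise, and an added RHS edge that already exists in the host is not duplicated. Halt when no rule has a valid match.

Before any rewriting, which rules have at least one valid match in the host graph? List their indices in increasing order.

Answer: [R0]

Steps:
R0: 12 valid matches — {0↦4, 1↦1, 2↦5, 3↦0}, {0↦4, 1↦1, 2↦5, 3↦2}, {0↦4, 1↦3, 2↦5, 3↦0} (+9 more)
R1: no valid match — LHS pattern not found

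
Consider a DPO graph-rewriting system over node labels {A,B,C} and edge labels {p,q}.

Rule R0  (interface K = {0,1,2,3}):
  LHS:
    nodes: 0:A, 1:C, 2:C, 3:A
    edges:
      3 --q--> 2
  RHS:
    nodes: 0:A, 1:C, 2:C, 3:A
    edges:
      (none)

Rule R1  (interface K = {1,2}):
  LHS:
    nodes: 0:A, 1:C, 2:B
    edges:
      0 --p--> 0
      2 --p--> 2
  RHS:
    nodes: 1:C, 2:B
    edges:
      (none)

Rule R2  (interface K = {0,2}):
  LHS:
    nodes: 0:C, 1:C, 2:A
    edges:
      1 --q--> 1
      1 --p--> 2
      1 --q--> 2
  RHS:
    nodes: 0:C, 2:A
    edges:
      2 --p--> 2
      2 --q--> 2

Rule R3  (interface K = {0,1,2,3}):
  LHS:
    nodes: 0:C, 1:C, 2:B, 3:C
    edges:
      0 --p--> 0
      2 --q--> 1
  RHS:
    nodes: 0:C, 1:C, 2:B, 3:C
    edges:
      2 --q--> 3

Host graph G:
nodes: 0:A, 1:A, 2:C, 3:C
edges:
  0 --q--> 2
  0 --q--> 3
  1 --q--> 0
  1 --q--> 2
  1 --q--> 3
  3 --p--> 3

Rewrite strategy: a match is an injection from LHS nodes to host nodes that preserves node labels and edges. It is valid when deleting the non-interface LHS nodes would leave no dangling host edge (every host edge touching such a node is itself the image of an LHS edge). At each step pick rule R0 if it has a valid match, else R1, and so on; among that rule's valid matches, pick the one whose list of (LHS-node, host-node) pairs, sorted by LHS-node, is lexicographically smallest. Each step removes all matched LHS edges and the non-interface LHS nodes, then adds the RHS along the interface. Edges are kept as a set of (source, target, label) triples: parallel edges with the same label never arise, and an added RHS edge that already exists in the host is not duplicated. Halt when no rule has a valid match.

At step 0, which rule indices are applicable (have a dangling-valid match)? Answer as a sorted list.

R0: 4 valid matches — {0↦0, 1↦2, 2↦3, 3↦1}, {0↦0, 1↦3, 2↦2, 3↦1}, {0↦1, 1↦2, 2↦3, 3↦0} (+1 more)
R1: no valid match — LHS pattern not found
R2: no valid match — LHS pattern not found
R3: no valid match — LHS pattern not found

Answer: [R0]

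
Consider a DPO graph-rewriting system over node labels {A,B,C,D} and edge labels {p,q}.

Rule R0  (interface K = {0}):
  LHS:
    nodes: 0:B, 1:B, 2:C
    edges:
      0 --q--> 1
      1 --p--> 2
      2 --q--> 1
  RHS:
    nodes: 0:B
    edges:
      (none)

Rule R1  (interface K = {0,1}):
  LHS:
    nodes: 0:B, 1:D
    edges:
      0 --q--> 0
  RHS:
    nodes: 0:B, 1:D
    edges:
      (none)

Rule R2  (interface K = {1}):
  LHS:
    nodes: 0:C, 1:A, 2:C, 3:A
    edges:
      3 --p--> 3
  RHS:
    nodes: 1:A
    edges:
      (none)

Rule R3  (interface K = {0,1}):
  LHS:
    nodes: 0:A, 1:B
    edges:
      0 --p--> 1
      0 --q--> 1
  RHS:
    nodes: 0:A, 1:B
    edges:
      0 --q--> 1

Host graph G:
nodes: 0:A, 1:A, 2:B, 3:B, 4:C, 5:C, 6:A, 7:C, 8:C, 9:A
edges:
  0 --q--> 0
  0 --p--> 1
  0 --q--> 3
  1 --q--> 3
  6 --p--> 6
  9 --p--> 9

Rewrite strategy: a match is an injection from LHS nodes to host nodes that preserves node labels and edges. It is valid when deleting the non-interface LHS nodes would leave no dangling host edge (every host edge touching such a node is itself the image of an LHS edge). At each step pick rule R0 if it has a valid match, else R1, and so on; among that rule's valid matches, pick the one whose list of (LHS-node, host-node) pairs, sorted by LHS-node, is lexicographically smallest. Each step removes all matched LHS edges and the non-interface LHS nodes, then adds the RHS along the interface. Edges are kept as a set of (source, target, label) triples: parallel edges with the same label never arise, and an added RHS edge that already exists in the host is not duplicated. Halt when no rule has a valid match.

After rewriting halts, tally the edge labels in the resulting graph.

[0] host  ⇒  10 nodes, 6 edges  {0-q->0 0-p->1 0-q->3 1-q->3 6-p->6 9-p->9}
[1] R2 @ {0↦4, 1↦0, 2↦5, 3↦6}  ⇒  7 nodes, 5 edges  {0-q->0 0-p->1 0-q->3 1-q->3 9-p->9}
[2] R2 @ {0↦7, 1↦0, 2↦8, 3↦9}  ⇒  4 nodes, 4 edges  {0-q->0 0-p->1 0-q->3 1-q->3}
normal form: no rule applies after step 2
NF edges: [(0, 0, 'q'), (0, 1, 'p'), (0, 3, 'q'), (1, 3, 'q')]

Answer: p:1 q:3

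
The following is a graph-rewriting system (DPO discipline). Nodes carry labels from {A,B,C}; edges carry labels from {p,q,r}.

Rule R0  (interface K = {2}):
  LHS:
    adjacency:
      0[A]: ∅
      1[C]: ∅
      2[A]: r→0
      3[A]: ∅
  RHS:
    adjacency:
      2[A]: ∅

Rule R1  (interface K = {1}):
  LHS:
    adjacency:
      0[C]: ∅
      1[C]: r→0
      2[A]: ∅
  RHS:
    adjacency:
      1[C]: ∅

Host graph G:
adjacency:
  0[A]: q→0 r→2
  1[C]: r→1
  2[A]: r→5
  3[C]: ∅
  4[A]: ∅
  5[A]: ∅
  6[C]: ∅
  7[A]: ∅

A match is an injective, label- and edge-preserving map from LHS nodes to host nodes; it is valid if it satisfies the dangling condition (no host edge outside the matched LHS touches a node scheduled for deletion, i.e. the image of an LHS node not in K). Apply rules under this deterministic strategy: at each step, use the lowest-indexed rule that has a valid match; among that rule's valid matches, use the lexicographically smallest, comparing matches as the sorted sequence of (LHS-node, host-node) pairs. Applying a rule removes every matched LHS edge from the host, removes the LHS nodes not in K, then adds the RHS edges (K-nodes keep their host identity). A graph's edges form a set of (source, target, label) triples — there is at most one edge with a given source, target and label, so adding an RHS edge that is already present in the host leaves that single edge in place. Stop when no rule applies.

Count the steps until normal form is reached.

initial: |V|=8 |E|=4  E = 0-q->0 0-r->2 1-r->1 2-r->5
step 1: apply R0 at {0↦5, 1↦3, 2↦2, 3↦4}  → |V|=5 |E|=3  E = 0-q->0 0-r->2 1-r->1
step 2: apply R0 at {0↦2, 1↦6, 2↦0, 3↦7}  → |V|=2 |E|=2  E = 0-q->0 1-r->1
final graph: no rule applies after step 2

Answer: 2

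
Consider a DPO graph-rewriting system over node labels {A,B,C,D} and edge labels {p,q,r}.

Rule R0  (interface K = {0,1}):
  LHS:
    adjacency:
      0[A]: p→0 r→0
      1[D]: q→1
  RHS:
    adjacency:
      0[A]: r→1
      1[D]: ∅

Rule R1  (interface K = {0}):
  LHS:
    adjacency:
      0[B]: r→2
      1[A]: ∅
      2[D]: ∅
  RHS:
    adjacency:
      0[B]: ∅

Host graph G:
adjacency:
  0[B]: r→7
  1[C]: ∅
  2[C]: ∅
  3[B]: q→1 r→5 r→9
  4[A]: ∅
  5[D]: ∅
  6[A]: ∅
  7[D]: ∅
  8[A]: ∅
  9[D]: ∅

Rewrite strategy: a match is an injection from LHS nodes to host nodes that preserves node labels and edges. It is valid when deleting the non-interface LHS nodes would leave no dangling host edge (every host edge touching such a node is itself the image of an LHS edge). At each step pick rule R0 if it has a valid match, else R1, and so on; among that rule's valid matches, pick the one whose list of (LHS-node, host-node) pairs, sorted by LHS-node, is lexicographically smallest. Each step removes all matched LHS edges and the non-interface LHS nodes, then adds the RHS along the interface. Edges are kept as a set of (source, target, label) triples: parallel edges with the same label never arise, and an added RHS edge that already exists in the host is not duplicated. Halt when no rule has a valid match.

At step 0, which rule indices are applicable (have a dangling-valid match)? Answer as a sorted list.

R0: no valid match — LHS pattern not found
R1: 9 valid matches — {0↦0, 1↦4, 2↦7}, {0↦0, 1↦6, 2↦7}, {0↦0, 1↦8, 2↦7} (+6 more)

Answer: [R1]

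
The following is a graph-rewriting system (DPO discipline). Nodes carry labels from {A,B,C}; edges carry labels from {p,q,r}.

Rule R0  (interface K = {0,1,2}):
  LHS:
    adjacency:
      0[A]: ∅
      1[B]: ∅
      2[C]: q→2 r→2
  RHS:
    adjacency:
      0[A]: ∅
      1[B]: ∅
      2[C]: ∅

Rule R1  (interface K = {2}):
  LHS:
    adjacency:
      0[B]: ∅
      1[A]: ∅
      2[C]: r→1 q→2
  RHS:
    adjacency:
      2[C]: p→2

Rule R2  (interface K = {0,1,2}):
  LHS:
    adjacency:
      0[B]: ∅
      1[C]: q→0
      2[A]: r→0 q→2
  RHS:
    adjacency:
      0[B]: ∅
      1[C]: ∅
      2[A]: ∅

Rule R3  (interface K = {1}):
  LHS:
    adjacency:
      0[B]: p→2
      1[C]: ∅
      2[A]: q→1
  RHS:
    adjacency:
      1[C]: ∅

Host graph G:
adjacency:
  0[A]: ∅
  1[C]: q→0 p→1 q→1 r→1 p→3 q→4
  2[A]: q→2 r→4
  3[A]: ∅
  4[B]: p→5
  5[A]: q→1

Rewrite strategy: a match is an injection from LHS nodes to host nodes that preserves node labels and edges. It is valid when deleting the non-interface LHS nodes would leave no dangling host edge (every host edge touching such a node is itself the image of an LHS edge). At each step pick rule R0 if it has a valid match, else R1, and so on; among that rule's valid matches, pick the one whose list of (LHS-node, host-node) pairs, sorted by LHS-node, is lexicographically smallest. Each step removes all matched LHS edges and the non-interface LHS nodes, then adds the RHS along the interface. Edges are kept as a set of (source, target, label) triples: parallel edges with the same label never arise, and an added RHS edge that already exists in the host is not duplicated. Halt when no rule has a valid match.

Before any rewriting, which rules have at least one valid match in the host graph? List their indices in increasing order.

Answer: [R0,R2]

Derivation:
R0: 4 valid matches — {0↦0, 1↦4, 2↦1}, {0↦2, 1↦4, 2↦1}, {0↦3, 1↦4, 2↦1} (+1 more)
R1: no valid match — LHS pattern not found
R2: 1 valid match — {0↦4, 1↦1, 2↦2}
R3: no valid match — 1 raw match, all fail dangling condition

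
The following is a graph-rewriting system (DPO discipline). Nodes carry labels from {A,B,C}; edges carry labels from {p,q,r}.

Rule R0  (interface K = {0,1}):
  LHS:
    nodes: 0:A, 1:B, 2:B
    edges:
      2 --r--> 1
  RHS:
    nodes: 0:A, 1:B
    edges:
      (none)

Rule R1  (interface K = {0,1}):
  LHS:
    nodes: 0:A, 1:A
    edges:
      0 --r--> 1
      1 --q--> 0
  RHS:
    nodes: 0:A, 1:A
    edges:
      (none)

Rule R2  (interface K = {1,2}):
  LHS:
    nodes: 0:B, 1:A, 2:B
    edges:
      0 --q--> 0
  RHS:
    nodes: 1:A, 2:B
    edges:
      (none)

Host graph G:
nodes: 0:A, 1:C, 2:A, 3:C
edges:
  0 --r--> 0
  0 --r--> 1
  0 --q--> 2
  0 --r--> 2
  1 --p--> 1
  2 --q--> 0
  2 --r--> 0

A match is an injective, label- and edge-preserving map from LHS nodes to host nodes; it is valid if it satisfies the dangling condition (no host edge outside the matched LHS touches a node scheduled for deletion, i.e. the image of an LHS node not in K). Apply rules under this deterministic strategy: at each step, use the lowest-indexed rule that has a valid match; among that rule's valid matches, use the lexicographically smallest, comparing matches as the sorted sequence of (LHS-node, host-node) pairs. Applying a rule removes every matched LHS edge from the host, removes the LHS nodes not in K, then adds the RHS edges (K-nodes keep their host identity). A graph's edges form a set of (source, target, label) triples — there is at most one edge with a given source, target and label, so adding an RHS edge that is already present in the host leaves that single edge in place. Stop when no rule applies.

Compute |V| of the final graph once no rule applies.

[0] host  ⇒  4 nodes, 7 edges  {0-r->0 0-r->1 0-q->2 0-r->2 1-p->1 2-q->0 2-r->0}
[1] R1 @ {0↦0, 1↦2}  ⇒  4 nodes, 5 edges  {0-r->0 0-r->1 0-q->2 1-p->1 2-r->0}
[2] R1 @ {0↦2, 1↦0}  ⇒  4 nodes, 3 edges  {0-r->0 0-r->1 1-p->1}
normal form: no rule applies after step 2
NF nodes: {0:A, 1:C, 2:A, 3:C}

Answer: 4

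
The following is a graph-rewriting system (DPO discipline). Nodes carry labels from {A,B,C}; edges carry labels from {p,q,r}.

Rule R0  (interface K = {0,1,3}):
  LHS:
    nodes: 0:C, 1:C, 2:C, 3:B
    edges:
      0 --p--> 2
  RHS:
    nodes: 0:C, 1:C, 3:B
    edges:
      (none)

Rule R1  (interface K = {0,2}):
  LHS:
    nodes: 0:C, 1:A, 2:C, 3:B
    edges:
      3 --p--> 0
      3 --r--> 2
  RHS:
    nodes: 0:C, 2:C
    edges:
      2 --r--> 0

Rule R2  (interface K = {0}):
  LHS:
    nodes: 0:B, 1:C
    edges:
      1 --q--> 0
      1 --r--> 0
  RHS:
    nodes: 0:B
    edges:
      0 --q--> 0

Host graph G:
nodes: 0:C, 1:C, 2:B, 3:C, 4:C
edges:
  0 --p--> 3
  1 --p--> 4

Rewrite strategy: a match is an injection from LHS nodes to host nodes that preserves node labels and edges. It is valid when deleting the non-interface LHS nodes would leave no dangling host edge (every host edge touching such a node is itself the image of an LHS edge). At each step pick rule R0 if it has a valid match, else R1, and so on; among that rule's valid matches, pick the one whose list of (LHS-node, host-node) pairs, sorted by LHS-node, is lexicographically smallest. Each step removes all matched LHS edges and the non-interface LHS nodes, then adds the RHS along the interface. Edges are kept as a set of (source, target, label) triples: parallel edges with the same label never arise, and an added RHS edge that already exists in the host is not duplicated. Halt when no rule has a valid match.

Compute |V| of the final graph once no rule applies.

start.  V:5 E:2  edges: 0-p->3 1-p->4
1. fire R0 via {0↦0, 1↦1, 2↦3, 3↦2}  →  V:4 E:1  edges: 1-p->4
2. fire R0 via {0↦1, 1↦0, 2↦4, 3↦2}  →  V:3 E:0  edges: ∅
normal form: no rule applies after step 2
NF nodes: {0:C, 1:C, 2:B}

Answer: 3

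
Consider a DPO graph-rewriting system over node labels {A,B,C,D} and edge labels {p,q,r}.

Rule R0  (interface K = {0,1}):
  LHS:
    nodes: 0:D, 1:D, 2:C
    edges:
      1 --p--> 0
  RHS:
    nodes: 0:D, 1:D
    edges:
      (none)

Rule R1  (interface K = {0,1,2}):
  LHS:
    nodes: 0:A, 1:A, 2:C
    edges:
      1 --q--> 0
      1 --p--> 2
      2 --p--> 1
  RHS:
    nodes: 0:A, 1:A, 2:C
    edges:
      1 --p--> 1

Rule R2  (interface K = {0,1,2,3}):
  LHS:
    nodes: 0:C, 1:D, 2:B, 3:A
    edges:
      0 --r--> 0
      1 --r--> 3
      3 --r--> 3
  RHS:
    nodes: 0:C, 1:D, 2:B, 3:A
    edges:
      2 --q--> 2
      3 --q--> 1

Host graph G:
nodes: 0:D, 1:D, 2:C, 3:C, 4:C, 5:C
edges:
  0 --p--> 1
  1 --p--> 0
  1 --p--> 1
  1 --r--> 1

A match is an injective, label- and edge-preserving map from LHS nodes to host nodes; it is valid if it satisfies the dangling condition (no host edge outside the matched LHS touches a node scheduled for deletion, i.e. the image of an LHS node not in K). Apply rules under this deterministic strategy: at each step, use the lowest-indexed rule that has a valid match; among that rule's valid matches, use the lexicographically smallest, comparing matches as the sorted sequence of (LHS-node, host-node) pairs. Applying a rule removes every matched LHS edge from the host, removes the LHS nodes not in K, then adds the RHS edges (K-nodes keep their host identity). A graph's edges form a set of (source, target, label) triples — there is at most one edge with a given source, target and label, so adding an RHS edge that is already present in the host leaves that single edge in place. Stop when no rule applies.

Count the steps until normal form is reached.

Answer: 2

Derivation:
start.  V:6 E:4  edges: 0-p->1 1-p->0 1-p->1 1-r->1
1. fire R0 via {0↦0, 1↦1, 2↦2}  →  V:5 E:3  edges: 0-p->1 1-p->1 1-r->1
2. fire R0 via {0↦1, 1↦0, 2↦3}  →  V:4 E:2  edges: 1-p->1 1-r->1
final graph: no rule applies after step 2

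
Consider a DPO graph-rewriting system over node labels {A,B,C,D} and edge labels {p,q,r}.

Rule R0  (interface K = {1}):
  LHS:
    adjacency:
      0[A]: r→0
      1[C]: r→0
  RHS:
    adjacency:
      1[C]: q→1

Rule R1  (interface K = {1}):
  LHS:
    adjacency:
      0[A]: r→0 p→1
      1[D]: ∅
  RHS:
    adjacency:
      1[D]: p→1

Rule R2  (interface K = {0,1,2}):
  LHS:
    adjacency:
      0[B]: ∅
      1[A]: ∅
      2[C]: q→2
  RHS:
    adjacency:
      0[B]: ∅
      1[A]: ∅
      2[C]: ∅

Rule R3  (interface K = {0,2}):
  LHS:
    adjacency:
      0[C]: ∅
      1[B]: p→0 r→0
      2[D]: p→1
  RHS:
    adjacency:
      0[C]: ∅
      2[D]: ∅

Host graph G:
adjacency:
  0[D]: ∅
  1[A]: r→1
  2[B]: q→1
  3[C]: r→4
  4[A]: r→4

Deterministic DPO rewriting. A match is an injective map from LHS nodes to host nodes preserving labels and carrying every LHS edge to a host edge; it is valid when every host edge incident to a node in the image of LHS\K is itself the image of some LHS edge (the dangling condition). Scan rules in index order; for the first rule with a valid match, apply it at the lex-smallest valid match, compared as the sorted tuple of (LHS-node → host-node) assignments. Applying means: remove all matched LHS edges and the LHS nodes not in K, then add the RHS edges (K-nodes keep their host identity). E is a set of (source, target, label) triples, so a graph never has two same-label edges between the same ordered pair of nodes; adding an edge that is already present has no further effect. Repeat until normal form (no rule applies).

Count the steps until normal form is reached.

start.  V:5 E:4  edges: 1-r->1 2-q->1 3-r->4 4-r->4
1. fire R0 via {0↦4, 1↦3}  →  V:4 E:3  edges: 1-r->1 2-q->1 3-q->3
2. fire R2 via {0↦2, 1↦1, 2↦3}  →  V:4 E:2  edges: 1-r->1 2-q->1
halt: no rule applies after step 2

Answer: 2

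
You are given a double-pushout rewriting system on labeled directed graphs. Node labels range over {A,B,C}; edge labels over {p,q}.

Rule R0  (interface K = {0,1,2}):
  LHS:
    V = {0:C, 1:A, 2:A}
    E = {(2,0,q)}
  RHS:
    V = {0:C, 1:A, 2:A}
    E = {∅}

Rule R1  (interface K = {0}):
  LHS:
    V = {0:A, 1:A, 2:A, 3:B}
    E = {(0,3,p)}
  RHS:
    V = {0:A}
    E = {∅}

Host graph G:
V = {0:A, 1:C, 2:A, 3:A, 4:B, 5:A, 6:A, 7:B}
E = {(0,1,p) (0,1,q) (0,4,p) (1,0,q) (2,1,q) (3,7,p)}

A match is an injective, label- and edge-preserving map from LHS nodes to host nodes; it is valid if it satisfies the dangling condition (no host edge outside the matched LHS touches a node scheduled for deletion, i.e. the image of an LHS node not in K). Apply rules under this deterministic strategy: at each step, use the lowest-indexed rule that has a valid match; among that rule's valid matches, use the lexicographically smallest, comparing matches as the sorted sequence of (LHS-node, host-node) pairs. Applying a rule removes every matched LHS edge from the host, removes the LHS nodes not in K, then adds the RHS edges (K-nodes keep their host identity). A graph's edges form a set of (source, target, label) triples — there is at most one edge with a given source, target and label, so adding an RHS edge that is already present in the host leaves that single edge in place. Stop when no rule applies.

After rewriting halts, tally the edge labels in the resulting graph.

start.  V:8 E:6  edges: 0-p->1 0-q->1 0-p->4 1-q->0 2-q->1 3-p->7
1. fire R0 via {0↦1, 1↦0, 2↦2}  →  V:8 E:5  edges: 0-p->1 0-q->1 0-p->4 1-q->0 3-p->7
2. fire R0 via {0↦1, 1↦2, 2↦0}  →  V:8 E:4  edges: 0-p->1 0-p->4 1-q->0 3-p->7
3. fire R1 via {0↦0, 1↦2, 2↦5, 3↦4}  →  V:5 E:3  edges: 0-p->1 1-q->0 3-p->7
normal form: no rule applies after step 3
NF edges: [(0, 1, 'p'), (1, 0, 'q'), (3, 7, 'p')]

Answer: p:2 q:1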